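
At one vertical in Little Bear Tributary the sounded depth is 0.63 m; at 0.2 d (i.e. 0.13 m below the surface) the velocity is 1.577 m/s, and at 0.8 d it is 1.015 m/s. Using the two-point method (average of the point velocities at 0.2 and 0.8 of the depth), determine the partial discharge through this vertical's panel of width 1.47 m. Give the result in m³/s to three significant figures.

1.20 m³/s

v̄ = (1.577 + 1.015) / 2 = 1.296 m/s
q = v̄ × d × w = 1.296 × 0.63 × 1.47 = 1.200 m³/s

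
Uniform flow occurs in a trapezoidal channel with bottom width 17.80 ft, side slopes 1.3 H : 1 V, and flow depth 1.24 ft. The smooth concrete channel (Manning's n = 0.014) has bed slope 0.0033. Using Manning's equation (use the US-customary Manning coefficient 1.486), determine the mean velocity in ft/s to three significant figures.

6.50 ft/s

A = (b + z·y)·y = (17.80 + 1.3×1.24)×1.24 = 24.07 ft²
P = b + 2y√(1+z²) = 17.80 + 2×1.24×√(1+1.3²) = 21.87 ft
R = A/P = 24.07/21.87 = 1.101 ft
Q = (1.486/n)·A·R^(2/3)·S^(1/2) = (1.486/0.014) × 24.07 × 1.101^(2/3) × 0.0033^(1/2) = 156.5 ft³/s
V = Q/A = 156.5/24.07 = 6.500 ft/s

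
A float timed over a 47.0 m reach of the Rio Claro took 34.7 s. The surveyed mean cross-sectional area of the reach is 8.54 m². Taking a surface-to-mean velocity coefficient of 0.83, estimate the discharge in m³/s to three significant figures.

9.60 m³/s

v_surface = L / t̄ = 47.0 / 34.7 = 1.354 m/s
v_mean = 0.83 × 1.354 = 1.124 m/s
Q = A × v_mean = 8.54 × 1.124 = 9.601 m³/s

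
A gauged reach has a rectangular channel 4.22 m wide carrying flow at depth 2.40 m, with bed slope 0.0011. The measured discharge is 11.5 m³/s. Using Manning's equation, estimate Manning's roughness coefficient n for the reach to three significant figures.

0.0316

A = b·y = 4.22 × 2.40 = 10.13 m²
P = b + 2y = 4.22 + 2×2.40 = 9.020 m
R = A/P = 10.13/9.020 = 1.123 m
n = (1/Q)·A·R^(2/3)·S^(1/2) = (1/11.5) × 10.13 × 1.080 × 0.03317 = 0.03155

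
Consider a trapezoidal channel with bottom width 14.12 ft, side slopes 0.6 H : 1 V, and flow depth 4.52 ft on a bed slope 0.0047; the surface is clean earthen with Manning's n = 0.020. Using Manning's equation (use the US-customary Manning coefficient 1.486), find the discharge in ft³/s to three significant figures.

A = (b + z·y)·y = (14.12 + 0.6×4.52)×4.52 = 76.08 ft²
P = b + 2y√(1+z²) = 14.12 + 2×4.52×√(1+0.6²) = 24.66 ft
R = A/P = 76.08/24.66 = 3.085 ft
Q = (1.486/n)·A·R^(2/3)·S^(1/2) = (1.486/0.020) × 76.08 × 3.085^(2/3) × 0.0047^(1/2) = 821.2 ft³/s

821 ft³/s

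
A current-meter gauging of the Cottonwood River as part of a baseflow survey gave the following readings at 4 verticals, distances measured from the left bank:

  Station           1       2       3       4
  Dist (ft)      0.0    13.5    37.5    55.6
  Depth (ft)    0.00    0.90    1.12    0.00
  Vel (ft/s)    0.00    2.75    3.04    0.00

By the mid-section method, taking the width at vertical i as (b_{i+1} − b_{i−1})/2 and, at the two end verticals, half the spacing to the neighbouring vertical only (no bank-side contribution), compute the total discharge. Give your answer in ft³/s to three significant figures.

w_2 = (37.5 − 0.0)/2 = 18.75 ft; q_2 = 2.75 × 0.90 × 18.75 = 46.41 ft³/s
w_3 = (55.6 − 13.5)/2 = 21.05 ft; q_3 = 3.04 × 1.12 × 21.05 = 71.67 ft³/s
Stations 1, 4 contribute zero (depth or velocity is 0).
Q = Σ qᵢ = 118.1 ft³/s

118 ft³/s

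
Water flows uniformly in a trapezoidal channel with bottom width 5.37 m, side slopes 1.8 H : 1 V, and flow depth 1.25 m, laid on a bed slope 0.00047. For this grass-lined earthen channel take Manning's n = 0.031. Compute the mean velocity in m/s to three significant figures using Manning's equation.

0.655 m/s

A = (b + z·y)·y = (5.37 + 1.8×1.25)×1.25 = 9.525 m²
P = b + 2y√(1+z²) = 5.37 + 2×1.25×√(1+1.8²) = 10.52 m
R = A/P = 9.525/10.52 = 0.9056 m
Q = (1/n)·A·R^(2/3)·S^(1/2) = (1/0.031) × 9.525 × 0.9056^(2/3) × 0.00047^(1/2) = 6.235 m³/s
V = Q/A = 6.235/9.525 = 0.6546 m/s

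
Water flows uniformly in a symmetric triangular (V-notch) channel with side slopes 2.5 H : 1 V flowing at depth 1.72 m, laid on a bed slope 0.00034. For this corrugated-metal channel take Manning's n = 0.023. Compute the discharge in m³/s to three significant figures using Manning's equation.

5.10 m³/s

A = z·y² = 2.5×1.72² = 7.396 m²
P = 2y√(1+z²) = 2×1.72×√(1+2.5²) = 9.262 m
R = A/P = 7.396/9.262 = 0.7985 m
Q = (1/n)·A·R^(2/3)·S^(1/2) = (1/0.023) × 7.396 × 0.7985^(2/3) × 0.00034^(1/2) = 5.103 m³/s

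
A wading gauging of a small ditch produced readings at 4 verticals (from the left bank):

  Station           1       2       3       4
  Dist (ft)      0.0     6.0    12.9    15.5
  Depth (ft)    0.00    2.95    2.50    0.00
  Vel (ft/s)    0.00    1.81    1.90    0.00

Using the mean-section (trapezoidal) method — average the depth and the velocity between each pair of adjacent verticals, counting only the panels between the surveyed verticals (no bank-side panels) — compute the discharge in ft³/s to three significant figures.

46.0 ft³/s

Panel 1-2: Δb = 6 ft, d̄ = (0.00+2.95)/2 = 1.475, v̄ = (0.00+1.81)/2 = 0.905 → q = 6×1.475×0.905 = 8.009 ft³/s
Panel 2-3: Δb = 6.9 ft, d̄ = (2.95+2.50)/2 = 2.725, v̄ = (1.81+1.90)/2 = 1.855 → q = 6.9×2.725×1.855 = 34.88 ft³/s
Panel 3-4: Δb = 2.6 ft, d̄ = (2.50+0.00)/2 = 1.25, v̄ = (1.90+0.00)/2 = 0.95 → q = 2.6×1.25×0.95 = 3.088 ft³/s
Q = Σ q = 45.98 ft³/s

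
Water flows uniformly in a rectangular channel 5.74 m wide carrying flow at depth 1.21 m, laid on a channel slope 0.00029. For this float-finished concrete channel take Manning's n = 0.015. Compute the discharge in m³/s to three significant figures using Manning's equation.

A = b·y = 5.74 × 1.21 = 6.945 m²
P = b + 2y = 5.74 + 2×1.21 = 8.160 m
R = A/P = 6.945/8.160 = 0.8512 m
Q = (1/n)·A·R^(2/3)·S^(1/2) = (1/0.015) × 6.945 × 0.8512^(2/3) × 0.00029^(1/2) = 7.082 m³/s

7.08 m³/s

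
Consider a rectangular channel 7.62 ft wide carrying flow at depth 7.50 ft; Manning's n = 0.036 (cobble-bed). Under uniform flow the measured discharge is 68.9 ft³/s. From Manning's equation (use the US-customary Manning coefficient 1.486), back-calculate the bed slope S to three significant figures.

0.000248

A = b·y = 7.62 × 7.50 = 57.15 ft²
P = b + 2y = 7.62 + 2×7.50 = 22.62 ft
R = A/P = 57.15/22.62 = 2.527 ft
S = (Q·n / (1.486·A·R^(2/3)))² = (68.9×0.036 / (1.486×57.15×1.855))² = 0.0002479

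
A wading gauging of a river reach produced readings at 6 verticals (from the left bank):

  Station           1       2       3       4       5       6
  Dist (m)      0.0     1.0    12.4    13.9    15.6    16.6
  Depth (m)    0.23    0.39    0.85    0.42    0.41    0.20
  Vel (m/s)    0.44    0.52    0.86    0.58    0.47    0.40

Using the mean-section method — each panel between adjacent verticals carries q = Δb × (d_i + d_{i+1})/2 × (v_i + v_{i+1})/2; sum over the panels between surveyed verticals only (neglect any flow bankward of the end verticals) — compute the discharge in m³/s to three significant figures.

Panel 1-2: Δb = 1 m, d̄ = (0.23+0.39)/2 = 0.31, v̄ = (0.44+0.52)/2 = 0.48 → q = 1×0.31×0.48 = 0.1488 m³/s
Panel 2-3: Δb = 11.4 m, d̄ = (0.39+0.85)/2 = 0.62, v̄ = (0.52+0.86)/2 = 0.69 → q = 11.4×0.62×0.69 = 4.877 m³/s
Panel 3-4: Δb = 1.5 m, d̄ = (0.85+0.42)/2 = 0.635, v̄ = (0.86+0.58)/2 = 0.72 → q = 1.5×0.635×0.72 = 0.6858 m³/s
Panel 4-5: Δb = 1.7 m, d̄ = (0.42+0.41)/2 = 0.415, v̄ = (0.58+0.47)/2 = 0.525 → q = 1.7×0.415×0.525 = 0.3704 m³/s
Panel 5-6: Δb = 1 m, d̄ = (0.41+0.20)/2 = 0.305, v̄ = (0.47+0.40)/2 = 0.435 → q = 1×0.305×0.435 = 0.1327 m³/s
Q = Σ q = 6.215 m³/s

6.21 m³/s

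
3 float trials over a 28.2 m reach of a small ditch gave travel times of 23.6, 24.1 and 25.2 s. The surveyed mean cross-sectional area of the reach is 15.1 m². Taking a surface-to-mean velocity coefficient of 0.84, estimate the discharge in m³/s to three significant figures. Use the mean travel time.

t̄ = (23.6 + 24.1 + 25.2) / 3 = 24.3 s
v_surface = L / t̄ = 28.2 / 24.3 = 1.160 m/s
v_mean = 0.84 × 1.160 = 0.9748 m/s
Q = A × v_mean = 15.1 × 0.9748 = 14.72 m³/s

14.7 m³/s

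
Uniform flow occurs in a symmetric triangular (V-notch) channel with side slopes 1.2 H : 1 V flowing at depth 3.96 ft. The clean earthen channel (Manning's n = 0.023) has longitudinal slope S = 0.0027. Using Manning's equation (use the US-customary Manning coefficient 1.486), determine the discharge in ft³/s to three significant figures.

83.6 ft³/s

A = z·y² = 1.2×3.96² = 18.82 ft²
P = 2y√(1+z²) = 2×3.96×√(1+1.2²) = 12.37 ft
R = A/P = 18.82/12.37 = 1.521 ft
Q = (1.486/n)·A·R^(2/3)·S^(1/2) = (1.486/0.023) × 18.82 × 1.521^(2/3) × 0.0027^(1/2) = 83.56 ft³/s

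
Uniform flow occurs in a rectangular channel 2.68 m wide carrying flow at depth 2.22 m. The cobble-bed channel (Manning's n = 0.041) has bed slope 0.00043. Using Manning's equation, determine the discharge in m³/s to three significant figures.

A = b·y = 2.68 × 2.22 = 5.950 m²
P = b + 2y = 2.68 + 2×2.22 = 7.120 m
R = A/P = 5.950/7.120 = 0.8356 m
Q = (1/n)·A·R^(2/3)·S^(1/2) = (1/0.041) × 5.950 × 0.8356^(2/3) × 0.00043^(1/2) = 2.670 m³/s

2.67 m³/s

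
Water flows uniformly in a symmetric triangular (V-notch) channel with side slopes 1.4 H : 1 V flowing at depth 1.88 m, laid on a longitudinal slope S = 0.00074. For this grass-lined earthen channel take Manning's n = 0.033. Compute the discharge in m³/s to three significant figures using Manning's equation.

3.41 m³/s

A = z·y² = 1.4×1.88² = 4.948 m²
P = 2y√(1+z²) = 2×1.88×√(1+1.4²) = 6.469 m
R = A/P = 4.948/6.469 = 0.7649 m
Q = (1/n)·A·R^(2/3)·S^(1/2) = (1/0.033) × 4.948 × 0.7649^(2/3) × 0.00074^(1/2) = 3.412 m³/s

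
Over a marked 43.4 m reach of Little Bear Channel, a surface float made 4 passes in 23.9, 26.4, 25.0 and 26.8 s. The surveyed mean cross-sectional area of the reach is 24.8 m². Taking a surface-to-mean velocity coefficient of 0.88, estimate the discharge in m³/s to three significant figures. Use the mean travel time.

37.1 m³/s

t̄ = (23.9 + 26.4 + 25.0 + 26.8) / 4 = 25.525 s
v_surface = L / t̄ = 43.4 / 25.525 = 1.700 m/s
v_mean = 0.88 × 1.700 = 1.496 m/s
Q = A × v_mean = 24.8 × 1.496 = 37.11 m³/s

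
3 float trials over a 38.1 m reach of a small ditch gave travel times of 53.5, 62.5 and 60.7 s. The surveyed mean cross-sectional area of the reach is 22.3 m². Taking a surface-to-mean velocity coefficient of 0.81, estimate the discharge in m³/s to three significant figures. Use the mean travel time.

t̄ = (53.5 + 62.5 + 60.7) / 3 = 58.9 s
v_surface = L / t̄ = 38.1 / 58.9 = 0.6469 m/s
v_mean = 0.81 × 0.6469 = 0.5240 m/s
Q = A × v_mean = 22.3 × 0.5240 = 11.68 m³/s

11.7 m³/s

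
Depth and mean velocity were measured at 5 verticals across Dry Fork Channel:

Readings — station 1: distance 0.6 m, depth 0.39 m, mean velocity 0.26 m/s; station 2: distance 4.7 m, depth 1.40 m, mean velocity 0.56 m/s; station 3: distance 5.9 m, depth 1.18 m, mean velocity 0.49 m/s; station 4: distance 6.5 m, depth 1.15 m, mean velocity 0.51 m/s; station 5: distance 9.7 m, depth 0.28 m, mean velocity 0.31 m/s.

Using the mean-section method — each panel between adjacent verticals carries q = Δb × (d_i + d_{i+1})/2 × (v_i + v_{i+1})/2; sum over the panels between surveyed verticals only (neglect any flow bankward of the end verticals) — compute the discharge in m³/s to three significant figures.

3.60 m³/s

Panel 1-2: Δb = 4.1 m, d̄ = (0.39+1.40)/2 = 0.895, v̄ = (0.26+0.56)/2 = 0.41 → q = 4.1×0.895×0.41 = 1.504 m³/s
Panel 2-3: Δb = 1.2 m, d̄ = (1.40+1.18)/2 = 1.29, v̄ = (0.56+0.49)/2 = 0.525 → q = 1.2×1.29×0.525 = 0.8127 m³/s
Panel 3-4: Δb = 0.6 m, d̄ = (1.18+1.15)/2 = 1.165, v̄ = (0.49+0.51)/2 = 0.5 → q = 0.6×1.165×0.5 = 0.3495 m³/s
Panel 4-5: Δb = 3.2 m, d̄ = (1.15+0.28)/2 = 0.715, v̄ = (0.51+0.31)/2 = 0.41 → q = 3.2×0.715×0.41 = 0.9381 m³/s
Q = Σ q = 3.605 m³/s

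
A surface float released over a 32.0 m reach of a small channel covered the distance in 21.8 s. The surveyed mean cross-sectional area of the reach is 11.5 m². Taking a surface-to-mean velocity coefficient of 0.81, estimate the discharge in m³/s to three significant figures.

13.7 m³/s

v_surface = L / t̄ = 32.0 / 21.8 = 1.468 m/s
v_mean = 0.81 × 1.468 = 1.189 m/s
Q = A × v_mean = 11.5 × 1.189 = 13.67 m³/s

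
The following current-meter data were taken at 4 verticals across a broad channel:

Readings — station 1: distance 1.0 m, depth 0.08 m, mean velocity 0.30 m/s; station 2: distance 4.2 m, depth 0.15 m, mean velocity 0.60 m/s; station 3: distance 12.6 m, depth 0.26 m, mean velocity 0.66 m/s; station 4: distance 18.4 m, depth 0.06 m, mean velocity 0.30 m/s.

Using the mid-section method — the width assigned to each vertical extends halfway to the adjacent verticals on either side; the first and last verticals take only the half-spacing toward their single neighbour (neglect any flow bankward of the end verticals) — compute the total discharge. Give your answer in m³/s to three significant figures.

w_1 = (4.2 − 1.0)/2 = 1.6 m; q_1 = 0.30 × 0.08 × 1.6 = 0.03840 m³/s
w_2 = (12.6 − 1.0)/2 = 5.8 m; q_2 = 0.60 × 0.15 × 5.8 = 0.5220 m³/s
w_3 = (18.4 − 4.2)/2 = 7.1 m; q_3 = 0.66 × 0.26 × 7.1 = 1.218 m³/s
w_4 = (18.4 − 12.6)/2 = 2.9 m; q_4 = 0.30 × 0.06 × 2.9 = 0.05220 m³/s
Q = Σ qᵢ = 1.831 m³/s

1.83 m³/s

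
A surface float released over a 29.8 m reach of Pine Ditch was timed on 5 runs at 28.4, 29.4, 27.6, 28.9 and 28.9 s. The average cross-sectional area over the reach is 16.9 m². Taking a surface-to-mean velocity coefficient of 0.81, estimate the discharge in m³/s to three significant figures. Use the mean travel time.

14.2 m³/s

t̄ = (28.4 + 29.4 + 27.6 + 28.9 + 28.9) / 5 = 28.64 s
v_surface = L / t̄ = 29.8 / 28.64 = 1.041 m/s
v_mean = 0.81 × 1.041 = 0.8428 m/s
Q = A × v_mean = 16.9 × 0.8428 = 14.24 m³/s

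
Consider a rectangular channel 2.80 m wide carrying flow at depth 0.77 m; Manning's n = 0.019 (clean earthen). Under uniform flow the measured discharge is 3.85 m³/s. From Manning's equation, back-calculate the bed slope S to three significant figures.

0.00293

A = b·y = 2.80 × 0.77 = 2.156 m²
P = b + 2y = 2.80 + 2×0.77 = 4.340 m
R = A/P = 2.156/4.340 = 0.4968 m
S = (Q·n / (1·A·R^(2/3)))² = (3.85×0.019 / (1×2.156×0.6272))² = 0.002926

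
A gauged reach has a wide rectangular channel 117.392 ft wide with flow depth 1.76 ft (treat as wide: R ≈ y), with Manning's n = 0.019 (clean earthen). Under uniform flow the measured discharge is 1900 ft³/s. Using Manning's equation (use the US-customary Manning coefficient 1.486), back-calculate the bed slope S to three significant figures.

0.00651

A = b·y = 117.392 × 1.76 = 206.6 ft²
Wide channel: R ≈ y = 1.76 ft
S = (Q·n / (1.486·A·R^(2/3)))² = (1900×0.019 / (1.486×206.6×1.458))² = 0.006506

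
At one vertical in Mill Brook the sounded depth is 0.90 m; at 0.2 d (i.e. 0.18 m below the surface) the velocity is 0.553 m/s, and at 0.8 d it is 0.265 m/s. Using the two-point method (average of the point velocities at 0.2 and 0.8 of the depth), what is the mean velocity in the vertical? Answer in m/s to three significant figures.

0.409 m/s

v̄ = (0.553 + 0.265) / 2 = 0.4090 m/s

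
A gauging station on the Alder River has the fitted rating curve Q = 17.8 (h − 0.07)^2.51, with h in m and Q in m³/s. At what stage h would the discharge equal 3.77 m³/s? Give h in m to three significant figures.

h − h₀ = (Q/C)^(1/b) = (3.77/17.8)^(1/2.51) = 0.5388 m
h = 0.07 + 0.5388 = 0.6088 m

0.609 m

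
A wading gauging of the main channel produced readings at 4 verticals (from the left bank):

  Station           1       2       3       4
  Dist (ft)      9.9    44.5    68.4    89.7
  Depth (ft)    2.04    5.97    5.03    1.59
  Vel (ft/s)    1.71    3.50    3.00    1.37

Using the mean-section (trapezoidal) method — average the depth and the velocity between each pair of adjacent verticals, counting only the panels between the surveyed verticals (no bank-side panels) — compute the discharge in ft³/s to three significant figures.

942 ft³/s

Panel 1-2: Δb = 34.6 ft, d̄ = (2.04+5.97)/2 = 4.005, v̄ = (1.71+3.50)/2 = 2.605 → q = 34.6×4.005×2.605 = 361.0 ft³/s
Panel 2-3: Δb = 23.9 ft, d̄ = (5.97+5.03)/2 = 5.5, v̄ = (3.50+3.00)/2 = 3.25 → q = 23.9×5.5×3.25 = 427.2 ft³/s
Panel 3-4: Δb = 21.3 ft, d̄ = (5.03+1.59)/2 = 3.31, v̄ = (3.00+1.37)/2 = 2.185 → q = 21.3×3.31×2.185 = 154.0 ft³/s
Q = Σ q = 942.2 ft³/s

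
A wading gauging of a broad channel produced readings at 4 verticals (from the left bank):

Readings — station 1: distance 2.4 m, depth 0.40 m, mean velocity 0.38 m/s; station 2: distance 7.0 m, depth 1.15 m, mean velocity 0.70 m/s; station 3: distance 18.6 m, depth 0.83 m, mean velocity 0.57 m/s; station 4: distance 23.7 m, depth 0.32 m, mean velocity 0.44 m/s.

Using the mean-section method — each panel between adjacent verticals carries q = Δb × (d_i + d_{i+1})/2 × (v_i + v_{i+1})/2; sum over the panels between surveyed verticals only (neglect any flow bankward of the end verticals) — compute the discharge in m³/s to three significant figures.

Panel 1-2: Δb = 4.6 m, d̄ = (0.40+1.15)/2 = 0.775, v̄ = (0.38+0.70)/2 = 0.54 → q = 4.6×0.775×0.54 = 1.925 m³/s
Panel 2-3: Δb = 11.6 m, d̄ = (1.15+0.83)/2 = 0.99, v̄ = (0.70+0.57)/2 = 0.635 → q = 11.6×0.99×0.635 = 7.292 m³/s
Panel 3-4: Δb = 5.1 m, d̄ = (0.83+0.32)/2 = 0.575, v̄ = (0.57+0.44)/2 = 0.505 → q = 5.1×0.575×0.505 = 1.481 m³/s
Q = Σ q = 10.70 m³/s

10.7 m³/s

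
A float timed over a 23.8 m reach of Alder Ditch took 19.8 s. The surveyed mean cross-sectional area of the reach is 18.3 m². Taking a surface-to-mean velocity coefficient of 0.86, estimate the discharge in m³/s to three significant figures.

v_surface = L / t̄ = 23.8 / 19.8 = 1.202 m/s
v_mean = 0.86 × 1.202 = 1.034 m/s
Q = A × v_mean = 18.3 × 1.034 = 18.92 m³/s

18.9 m³/s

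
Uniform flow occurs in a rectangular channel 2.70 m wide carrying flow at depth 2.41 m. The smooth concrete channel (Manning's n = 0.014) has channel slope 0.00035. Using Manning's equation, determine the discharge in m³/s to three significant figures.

7.90 m³/s

A = b·y = 2.70 × 2.41 = 6.507 m²
P = b + 2y = 2.70 + 2×2.41 = 7.520 m
R = A/P = 6.507/7.520 = 0.8653 m
Q = (1/n)·A·R^(2/3)·S^(1/2) = (1/0.014) × 6.507 × 0.8653^(2/3) × 0.00035^(1/2) = 7.896 m³/s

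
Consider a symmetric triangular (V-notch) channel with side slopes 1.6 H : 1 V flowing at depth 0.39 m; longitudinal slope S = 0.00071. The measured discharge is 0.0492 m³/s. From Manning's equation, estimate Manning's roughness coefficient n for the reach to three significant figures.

A = z·y² = 1.6×0.39² = 0.2434 m²
P = 2y√(1+z²) = 2×0.39×√(1+1.6²) = 1.472 m
R = A/P = 0.2434/1.472 = 0.1654 m
n = (1/Q)·A·R^(2/3)·S^(1/2) = (1/0.0492) × 0.2434 × 0.3013 × 0.02665 = 0.03971

0.0397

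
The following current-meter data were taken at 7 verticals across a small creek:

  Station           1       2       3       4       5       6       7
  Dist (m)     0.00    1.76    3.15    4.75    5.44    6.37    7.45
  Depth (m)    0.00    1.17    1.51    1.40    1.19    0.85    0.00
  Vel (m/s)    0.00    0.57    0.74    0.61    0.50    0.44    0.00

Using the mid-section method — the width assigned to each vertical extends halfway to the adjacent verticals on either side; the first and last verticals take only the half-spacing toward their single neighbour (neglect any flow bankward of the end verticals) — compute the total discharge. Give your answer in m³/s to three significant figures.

4.56 m³/s

w_2 = (3.15 − 0.00)/2 = 1.575 m; q_2 = 0.57 × 1.17 × 1.575 = 1.050 m³/s
w_3 = (4.75 − 1.76)/2 = 1.495 m; q_3 = 0.74 × 1.51 × 1.495 = 1.671 m³/s
w_4 = (5.44 − 3.15)/2 = 1.145 m; q_4 = 0.61 × 1.40 × 1.145 = 0.9778 m³/s
w_5 = (6.37 − 4.75)/2 = 0.81 m; q_5 = 0.50 × 1.19 × 0.81 = 0.4820 m³/s
w_6 = (7.45 − 5.44)/2 = 1.005 m; q_6 = 0.44 × 0.85 × 1.005 = 0.3759 m³/s
Stations 1, 7 contribute zero (depth or velocity is 0).
Q = Σ qᵢ = 4.557 m³/s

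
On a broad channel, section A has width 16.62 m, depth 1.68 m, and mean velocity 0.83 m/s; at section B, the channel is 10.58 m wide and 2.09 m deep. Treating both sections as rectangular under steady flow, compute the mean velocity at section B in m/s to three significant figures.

Q = A₁V₁ = (16.62×1.68) × 0.83 = 23.17 m³/s
A₂ = 10.58 × 2.09 = 22.11 m²
V₂ = Q/A₂ = 23.17/22.11 = 1.048 m/s

1.05 m/s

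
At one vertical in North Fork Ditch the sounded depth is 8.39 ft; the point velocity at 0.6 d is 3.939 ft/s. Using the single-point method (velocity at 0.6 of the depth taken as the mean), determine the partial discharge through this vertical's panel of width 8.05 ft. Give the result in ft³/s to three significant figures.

266 ft³/s

v̄ = v₀.₆ = 3.939 ft/s
q = v̄ × d × w = 3.939 × 8.39 × 8.05 = 266.0 ft³/s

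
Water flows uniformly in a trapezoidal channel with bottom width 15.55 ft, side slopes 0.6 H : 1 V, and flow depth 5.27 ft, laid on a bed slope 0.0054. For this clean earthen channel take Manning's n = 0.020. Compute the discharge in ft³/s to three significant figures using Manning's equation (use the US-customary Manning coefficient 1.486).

A = (b + z·y)·y = (15.55 + 0.6×5.27)×5.27 = 98.61 ft²
P = b + 2y√(1+z²) = 15.55 + 2×5.27×√(1+0.6²) = 27.84 ft
R = A/P = 98.61/27.84 = 3.542 ft
Q = (1.486/n)·A·R^(2/3)·S^(1/2) = (1.486/0.020) × 98.61 × 3.542^(2/3) × 0.0054^(1/2) = 1251 ft³/s

1250 ft³/s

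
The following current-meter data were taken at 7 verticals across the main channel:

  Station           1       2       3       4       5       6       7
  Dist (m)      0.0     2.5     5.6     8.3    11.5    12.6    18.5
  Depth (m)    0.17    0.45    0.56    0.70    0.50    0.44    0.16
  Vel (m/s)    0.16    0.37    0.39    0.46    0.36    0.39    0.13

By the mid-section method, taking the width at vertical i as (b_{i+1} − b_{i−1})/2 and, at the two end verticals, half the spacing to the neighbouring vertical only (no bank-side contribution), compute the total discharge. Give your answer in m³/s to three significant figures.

3.13 m³/s

w_1 = (2.5 − 0.0)/2 = 1.25 m; q_1 = 0.16 × 0.17 × 1.25 = 0.03400 m³/s
w_2 = (5.6 − 0.0)/2 = 2.8 m; q_2 = 0.37 × 0.45 × 2.8 = 0.4662 m³/s
w_3 = (8.3 − 2.5)/2 = 2.9 m; q_3 = 0.39 × 0.56 × 2.9 = 0.6334 m³/s
w_4 = (11.5 − 5.6)/2 = 2.95 m; q_4 = 0.46 × 0.70 × 2.95 = 0.9499 m³/s
w_5 = (12.6 − 8.3)/2 = 2.15 m; q_5 = 0.36 × 0.50 × 2.15 = 0.3870 m³/s
w_6 = (18.5 − 11.5)/2 = 3.5 m; q_6 = 0.39 × 0.44 × 3.5 = 0.6006 m³/s
w_7 = (18.5 − 12.6)/2 = 2.95 m; q_7 = 0.13 × 0.16 × 2.95 = 0.06136 m³/s
Q = Σ qᵢ = 3.132 m³/s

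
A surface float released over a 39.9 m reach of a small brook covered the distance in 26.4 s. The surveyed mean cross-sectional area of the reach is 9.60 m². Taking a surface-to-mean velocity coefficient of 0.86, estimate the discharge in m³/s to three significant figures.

v_surface = L / t̄ = 39.9 / 26.4 = 1.511 m/s
v_mean = 0.86 × 1.511 = 1.300 m/s
Q = A × v_mean = 9.60 × 1.300 = 12.48 m³/s

12.5 m³/s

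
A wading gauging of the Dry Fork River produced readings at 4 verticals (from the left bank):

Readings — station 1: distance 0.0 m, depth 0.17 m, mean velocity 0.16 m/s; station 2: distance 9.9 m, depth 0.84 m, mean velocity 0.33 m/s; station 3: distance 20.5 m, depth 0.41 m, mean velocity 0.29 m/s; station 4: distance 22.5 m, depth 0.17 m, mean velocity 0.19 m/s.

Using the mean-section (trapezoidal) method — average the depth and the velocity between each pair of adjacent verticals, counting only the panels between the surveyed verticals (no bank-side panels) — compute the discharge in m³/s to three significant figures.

Panel 1-2: Δb = 9.9 m, d̄ = (0.17+0.84)/2 = 0.505, v̄ = (0.16+0.33)/2 = 0.245 → q = 9.9×0.505×0.245 = 1.225 m³/s
Panel 2-3: Δb = 10.6 m, d̄ = (0.84+0.41)/2 = 0.625, v̄ = (0.33+0.29)/2 = 0.31 → q = 10.6×0.625×0.31 = 2.054 m³/s
Panel 3-4: Δb = 2 m, d̄ = (0.41+0.17)/2 = 0.29, v̄ = (0.29+0.19)/2 = 0.24 → q = 2×0.29×0.24 = 0.1392 m³/s
Q = Σ q = 3.418 m³/s

3.42 m³/s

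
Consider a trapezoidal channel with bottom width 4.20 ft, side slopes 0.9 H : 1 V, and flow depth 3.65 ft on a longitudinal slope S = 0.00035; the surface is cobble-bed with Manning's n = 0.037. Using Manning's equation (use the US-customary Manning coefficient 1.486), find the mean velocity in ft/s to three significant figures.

A = (b + z·y)·y = (4.20 + 0.9×3.65)×3.65 = 27.32 ft²
P = b + 2y√(1+z²) = 4.20 + 2×3.65×√(1+0.9²) = 14.02 ft
R = A/P = 27.32/14.02 = 1.949 ft
Q = (1.486/n)·A·R^(2/3)·S^(1/2) = (1.486/0.037) × 27.32 × 1.949^(2/3) × 0.00035^(1/2) = 32.02 ft³/s
V = Q/A = 32.02/27.32 = 1.172 ft/s

1.17 ft/s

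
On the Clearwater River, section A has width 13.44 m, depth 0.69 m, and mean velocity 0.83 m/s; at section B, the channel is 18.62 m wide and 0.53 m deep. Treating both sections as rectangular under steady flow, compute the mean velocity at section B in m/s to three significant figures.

0.780 m/s

Q = A₁V₁ = (13.44×0.69) × 0.83 = 7.697 m³/s
A₂ = 18.62 × 0.53 = 9.869 m²
V₂ = Q/A₂ = 7.697/9.869 = 0.7800 m/s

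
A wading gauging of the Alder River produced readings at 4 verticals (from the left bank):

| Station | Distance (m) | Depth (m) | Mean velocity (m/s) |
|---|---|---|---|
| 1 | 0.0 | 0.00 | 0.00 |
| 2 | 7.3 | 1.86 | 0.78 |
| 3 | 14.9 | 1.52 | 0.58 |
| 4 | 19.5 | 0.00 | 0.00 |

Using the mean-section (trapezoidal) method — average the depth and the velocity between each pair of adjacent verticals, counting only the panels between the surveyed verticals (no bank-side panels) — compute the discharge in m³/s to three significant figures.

Panel 1-2: Δb = 7.3 m, d̄ = (0.00+1.86)/2 = 0.93, v̄ = (0.00+0.78)/2 = 0.39 → q = 7.3×0.93×0.39 = 2.648 m³/s
Panel 2-3: Δb = 7.6 m, d̄ = (1.86+1.52)/2 = 1.69, v̄ = (0.78+0.58)/2 = 0.68 → q = 7.6×1.69×0.68 = 8.734 m³/s
Panel 3-4: Δb = 4.6 m, d̄ = (1.52+0.00)/2 = 0.76, v̄ = (0.58+0.00)/2 = 0.29 → q = 4.6×0.76×0.29 = 1.014 m³/s
Q = Σ q = 12.40 m³/s

12.4 m³/s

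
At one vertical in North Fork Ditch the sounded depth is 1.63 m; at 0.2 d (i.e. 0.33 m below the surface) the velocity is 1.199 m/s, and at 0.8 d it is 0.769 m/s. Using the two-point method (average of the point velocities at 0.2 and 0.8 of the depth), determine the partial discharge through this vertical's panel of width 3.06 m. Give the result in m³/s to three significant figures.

v̄ = (1.199 + 0.769) / 2 = 0.9840 m/s
q = v̄ × d × w = 0.9840 × 1.63 × 3.06 = 4.908 m³/s

4.91 m³/s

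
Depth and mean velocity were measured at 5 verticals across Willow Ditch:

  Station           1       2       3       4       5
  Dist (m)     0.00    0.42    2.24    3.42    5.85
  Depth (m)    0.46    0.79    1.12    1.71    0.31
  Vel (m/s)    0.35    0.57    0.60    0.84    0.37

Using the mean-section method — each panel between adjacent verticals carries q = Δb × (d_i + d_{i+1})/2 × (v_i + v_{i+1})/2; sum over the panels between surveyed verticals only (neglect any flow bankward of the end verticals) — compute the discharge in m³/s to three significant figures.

Panel 1-2: Δb = 0.42 m, d̄ = (0.46+0.79)/2 = 0.625, v̄ = (0.35+0.57)/2 = 0.46 → q = 0.42×0.625×0.46 = 0.1208 m³/s
Panel 2-3: Δb = 1.82 m, d̄ = (0.79+1.12)/2 = 0.955, v̄ = (0.57+0.60)/2 = 0.585 → q = 1.82×0.955×0.585 = 1.017 m³/s
Panel 3-4: Δb = 1.18 m, d̄ = (1.12+1.71)/2 = 1.415, v̄ = (0.60+0.84)/2 = 0.72 → q = 1.18×1.415×0.72 = 1.202 m³/s
Panel 4-5: Δb = 2.43 m, d̄ = (1.71+0.31)/2 = 1.01, v̄ = (0.84+0.37)/2 = 0.605 → q = 2.43×1.01×0.605 = 1.485 m³/s
Q = Σ q = 3.825 m³/s

3.82 m³/s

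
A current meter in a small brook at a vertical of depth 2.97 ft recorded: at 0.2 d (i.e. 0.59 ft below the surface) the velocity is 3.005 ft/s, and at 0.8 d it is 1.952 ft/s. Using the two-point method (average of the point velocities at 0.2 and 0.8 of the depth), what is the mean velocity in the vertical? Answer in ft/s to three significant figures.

2.48 ft/s

v̄ = (3.005 + 1.952) / 2 = 2.479 ft/s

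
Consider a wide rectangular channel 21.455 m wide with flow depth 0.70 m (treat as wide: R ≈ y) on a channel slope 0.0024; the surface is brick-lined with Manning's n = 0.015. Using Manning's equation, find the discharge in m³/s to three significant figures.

A = b·y = 21.455 × 0.70 = 15.02 m²
Wide channel: R ≈ y = 0.70 m
Q = (1/n)·A·R^(2/3)·S^(1/2) = (1/0.015) × 15.02 × 0.7000^(2/3) × 0.0024^(1/2) = 38.67 m³/s

38.7 m³/s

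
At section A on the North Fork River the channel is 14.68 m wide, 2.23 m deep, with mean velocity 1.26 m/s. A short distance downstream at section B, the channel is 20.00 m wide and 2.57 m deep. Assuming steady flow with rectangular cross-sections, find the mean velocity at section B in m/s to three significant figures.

0.802 m/s

Q = A₁V₁ = (14.68×2.23) × 1.26 = 41.25 m³/s
A₂ = 20.00 × 2.57 = 51.40 m²
V₂ = Q/A₂ = 41.25/51.40 = 0.8025 m/s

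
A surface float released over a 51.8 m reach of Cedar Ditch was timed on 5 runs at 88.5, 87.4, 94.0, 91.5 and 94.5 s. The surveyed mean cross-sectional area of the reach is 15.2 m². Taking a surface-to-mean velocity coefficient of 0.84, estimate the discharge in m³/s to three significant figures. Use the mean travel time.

7.25 m³/s

t̄ = (88.5 + 87.4 + 94.0 + 91.5 + 94.5) / 5 = 91.18 s
v_surface = L / t̄ = 51.8 / 91.18 = 0.5681 m/s
v_mean = 0.84 × 0.5681 = 0.4772 m/s
Q = A × v_mean = 15.2 × 0.4772 = 7.254 m³/s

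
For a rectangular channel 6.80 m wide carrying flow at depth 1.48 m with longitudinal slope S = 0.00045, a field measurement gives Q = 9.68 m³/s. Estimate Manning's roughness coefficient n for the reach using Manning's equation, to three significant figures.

0.0225

A = b·y = 6.80 × 1.48 = 10.06 m²
P = b + 2y = 6.80 + 2×1.48 = 9.760 m
R = A/P = 10.06/9.760 = 1.031 m
n = (1/Q)·A·R^(2/3)·S^(1/2) = (1/9.68) × 10.06 × 1.021 × 0.02121 = 0.02251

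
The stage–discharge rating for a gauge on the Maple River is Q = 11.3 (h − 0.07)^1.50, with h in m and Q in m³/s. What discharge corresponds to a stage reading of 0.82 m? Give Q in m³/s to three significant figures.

7.34 m³/s

Q = 11.3 × (0.82 − 0.07)^1.50 = 11.3 × 0.75^1.50 = 7.340 m³/s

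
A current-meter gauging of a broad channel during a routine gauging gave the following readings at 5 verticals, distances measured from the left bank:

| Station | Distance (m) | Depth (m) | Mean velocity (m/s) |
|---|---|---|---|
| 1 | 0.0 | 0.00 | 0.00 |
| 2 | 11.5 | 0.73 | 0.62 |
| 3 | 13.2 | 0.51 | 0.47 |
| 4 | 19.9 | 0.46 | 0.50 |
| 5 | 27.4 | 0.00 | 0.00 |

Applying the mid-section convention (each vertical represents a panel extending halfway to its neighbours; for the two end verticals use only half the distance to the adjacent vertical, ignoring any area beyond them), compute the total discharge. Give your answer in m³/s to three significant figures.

w_2 = (13.2 − 0.0)/2 = 6.6 m; q_2 = 0.62 × 0.73 × 6.6 = 2.987 m³/s
w_3 = (19.9 − 11.5)/2 = 4.2 m; q_3 = 0.47 × 0.51 × 4.2 = 1.007 m³/s
w_4 = (27.4 − 13.2)/2 = 7.1 m; q_4 = 0.50 × 0.46 × 7.1 = 1.633 m³/s
Stations 1, 5 contribute zero (depth or velocity is 0).
Q = Σ qᵢ = 5.627 m³/s

5.63 m³/s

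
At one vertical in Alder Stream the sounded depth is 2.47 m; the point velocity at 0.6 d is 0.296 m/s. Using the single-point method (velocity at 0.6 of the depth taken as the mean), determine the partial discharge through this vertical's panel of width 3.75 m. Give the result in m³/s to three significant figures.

2.74 m³/s

v̄ = v₀.₆ = 0.296 m/s
q = v̄ × d × w = 0.2960 × 2.47 × 3.75 = 2.742 m³/s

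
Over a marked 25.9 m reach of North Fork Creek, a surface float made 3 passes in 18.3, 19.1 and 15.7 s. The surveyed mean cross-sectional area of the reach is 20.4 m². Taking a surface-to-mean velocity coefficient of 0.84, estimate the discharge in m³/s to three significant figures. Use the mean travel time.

25.1 m³/s

t̄ = (18.3 + 19.1 + 15.7) / 3 = 17.7 s
v_surface = L / t̄ = 25.9 / 17.7 = 1.463 m/s
v_mean = 0.84 × 1.463 = 1.229 m/s
Q = A × v_mean = 20.4 × 1.229 = 25.07 m³/s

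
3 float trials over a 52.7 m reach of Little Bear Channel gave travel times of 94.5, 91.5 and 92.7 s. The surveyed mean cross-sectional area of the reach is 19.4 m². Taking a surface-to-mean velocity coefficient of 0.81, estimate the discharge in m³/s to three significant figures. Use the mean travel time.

t̄ = (94.5 + 91.5 + 92.7) / 3 = 92.9 s
v_surface = L / t̄ = 52.7 / 92.9 = 0.5673 m/s
v_mean = 0.81 × 0.5673 = 0.4595 m/s
Q = A × v_mean = 19.4 × 0.4595 = 8.914 m³/s

8.91 m³/s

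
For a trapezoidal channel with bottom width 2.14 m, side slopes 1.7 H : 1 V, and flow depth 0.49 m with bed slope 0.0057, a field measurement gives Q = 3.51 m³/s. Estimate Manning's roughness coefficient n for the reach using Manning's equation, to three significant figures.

A = (b + z·y)·y = (2.14 + 1.7×0.49)×0.49 = 1.457 m²
P = b + 2y√(1+z²) = 2.14 + 2×0.49×√(1+1.7²) = 4.073 m
R = A/P = 1.457/4.073 = 0.3577 m
n = (1/Q)·A·R^(2/3)·S^(1/2) = (1/3.51) × 1.457 × 0.5039 × 0.07550 = 0.01579

0.0158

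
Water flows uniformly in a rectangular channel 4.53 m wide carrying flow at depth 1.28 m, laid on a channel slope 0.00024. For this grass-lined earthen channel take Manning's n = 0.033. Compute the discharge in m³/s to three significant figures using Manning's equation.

2.38 m³/s

A = b·y = 4.53 × 1.28 = 5.798 m²
P = b + 2y = 4.53 + 2×1.28 = 7.090 m
R = A/P = 5.798/7.090 = 0.8178 m
Q = (1/n)·A·R^(2/3)·S^(1/2) = (1/0.033) × 5.798 × 0.8178^(2/3) × 0.00024^(1/2) = 2.381 m³/s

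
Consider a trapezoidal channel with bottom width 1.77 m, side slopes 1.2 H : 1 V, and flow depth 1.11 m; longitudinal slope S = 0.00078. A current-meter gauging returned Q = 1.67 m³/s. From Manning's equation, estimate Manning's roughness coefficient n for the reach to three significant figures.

0.0435

A = (b + z·y)·y = (1.77 + 1.2×1.11)×1.11 = 3.443 m²
P = b + 2y√(1+z²) = 1.77 + 2×1.11×√(1+1.2²) = 5.238 m
R = A/P = 3.443/5.238 = 0.6574 m
n = (1/Q)·A·R^(2/3)·S^(1/2) = (1/1.67) × 3.443 × 0.7560 × 0.02793 = 0.04354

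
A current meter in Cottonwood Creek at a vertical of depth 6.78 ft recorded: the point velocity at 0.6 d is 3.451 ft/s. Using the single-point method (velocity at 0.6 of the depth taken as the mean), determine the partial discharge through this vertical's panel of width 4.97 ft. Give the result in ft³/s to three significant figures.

116 ft³/s

v̄ = v₀.₆ = 3.451 ft/s
q = v̄ × d × w = 3.451 × 6.78 × 4.97 = 116.3 ft³/s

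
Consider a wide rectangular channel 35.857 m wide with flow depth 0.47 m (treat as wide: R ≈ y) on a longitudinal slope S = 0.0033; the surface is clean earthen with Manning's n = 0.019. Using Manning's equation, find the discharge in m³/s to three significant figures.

A = b·y = 35.857 × 0.47 = 16.85 m²
Wide channel: R ≈ y = 0.47 m
Q = (1/n)·A·R^(2/3)·S^(1/2) = (1/0.019) × 16.85 × 0.4700^(2/3) × 0.0033^(1/2) = 30.80 m³/s

30.8 m³/s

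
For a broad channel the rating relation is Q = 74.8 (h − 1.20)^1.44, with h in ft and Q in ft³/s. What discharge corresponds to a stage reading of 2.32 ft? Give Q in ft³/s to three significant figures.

88.1 ft³/s

Q = 74.8 × (2.32 − 1.20)^1.44 = 74.8 × 1.12^1.44 = 88.06 ft³/s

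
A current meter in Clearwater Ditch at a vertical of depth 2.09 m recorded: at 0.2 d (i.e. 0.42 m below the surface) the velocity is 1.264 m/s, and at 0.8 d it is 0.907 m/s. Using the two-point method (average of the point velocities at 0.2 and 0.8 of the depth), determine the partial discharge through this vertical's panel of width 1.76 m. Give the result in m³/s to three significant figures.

v̄ = (1.264 + 0.907) / 2 = 1.086 m/s
q = v̄ × d × w = 1.086 × 2.09 × 1.76 = 3.993 m³/s

3.99 m³/s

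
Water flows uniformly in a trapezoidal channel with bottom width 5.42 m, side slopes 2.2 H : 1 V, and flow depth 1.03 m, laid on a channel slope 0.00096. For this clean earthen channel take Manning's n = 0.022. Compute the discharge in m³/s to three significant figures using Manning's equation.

9.30 m³/s

A = (b + z·y)·y = (5.42 + 2.2×1.03)×1.03 = 7.917 m²
P = b + 2y√(1+z²) = 5.42 + 2×1.03×√(1+2.2²) = 10.40 m
R = A/P = 7.917/10.40 = 0.7613 m
Q = (1/n)·A·R^(2/3)·S^(1/2) = (1/0.022) × 7.917 × 0.7613^(2/3) × 0.00096^(1/2) = 9.296 m³/s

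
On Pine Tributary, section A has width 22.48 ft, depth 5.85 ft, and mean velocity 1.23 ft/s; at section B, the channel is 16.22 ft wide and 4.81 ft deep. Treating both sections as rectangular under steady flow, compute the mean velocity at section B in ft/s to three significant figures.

Q = A₁V₁ = (22.48×5.85) × 1.23 = 161.8 ft³/s
A₂ = 16.22 × 4.81 = 78.02 ft²
V₂ = Q/A₂ = 161.8/78.02 = 2.073 ft/s

2.07 ft/s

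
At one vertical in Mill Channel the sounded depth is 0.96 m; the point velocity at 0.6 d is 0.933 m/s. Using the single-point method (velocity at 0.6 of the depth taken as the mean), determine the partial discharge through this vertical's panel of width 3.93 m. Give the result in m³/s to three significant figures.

v̄ = v₀.₆ = 0.933 m/s
q = v̄ × d × w = 0.9330 × 0.96 × 3.93 = 3.520 m³/s

3.52 m³/s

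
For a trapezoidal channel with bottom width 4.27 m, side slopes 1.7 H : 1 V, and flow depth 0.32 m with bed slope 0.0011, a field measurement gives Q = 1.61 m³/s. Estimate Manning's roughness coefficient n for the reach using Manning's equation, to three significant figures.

0.0135

A = (b + z·y)·y = (4.27 + 1.7×0.32)×0.32 = 1.540 m²
P = b + 2y√(1+z²) = 4.27 + 2×0.32×√(1+1.7²) = 5.532 m
R = A/P = 1.540/5.532 = 0.2785 m
n = (1/Q)·A·R^(2/3)·S^(1/2) = (1/1.61) × 1.540 × 0.4264 × 0.03317 = 0.01353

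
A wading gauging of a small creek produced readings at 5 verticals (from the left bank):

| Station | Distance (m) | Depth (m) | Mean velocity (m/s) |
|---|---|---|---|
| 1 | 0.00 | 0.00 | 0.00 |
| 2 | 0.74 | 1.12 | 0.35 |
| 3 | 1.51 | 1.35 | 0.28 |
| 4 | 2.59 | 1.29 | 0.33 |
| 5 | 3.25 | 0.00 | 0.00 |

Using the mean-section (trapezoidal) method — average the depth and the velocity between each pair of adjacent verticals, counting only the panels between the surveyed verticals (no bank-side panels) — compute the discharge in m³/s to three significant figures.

Panel 1-2: Δb = 0.74 m, d̄ = (0.00+1.12)/2 = 0.56, v̄ = (0.00+0.35)/2 = 0.175 → q = 0.74×0.56×0.175 = 0.07252 m³/s
Panel 2-3: Δb = 0.77 m, d̄ = (1.12+1.35)/2 = 1.235, v̄ = (0.35+0.28)/2 = 0.315 → q = 0.77×1.235×0.315 = 0.2995 m³/s
Panel 3-4: Δb = 1.08 m, d̄ = (1.35+1.29)/2 = 1.32, v̄ = (0.28+0.33)/2 = 0.305 → q = 1.08×1.32×0.305 = 0.4348 m³/s
Panel 4-5: Δb = 0.66 m, d̄ = (1.29+0.00)/2 = 0.645, v̄ = (0.33+0.00)/2 = 0.165 → q = 0.66×0.645×0.165 = 0.07024 m³/s
Q = Σ q = 0.8771 m³/s

0.877 m³/s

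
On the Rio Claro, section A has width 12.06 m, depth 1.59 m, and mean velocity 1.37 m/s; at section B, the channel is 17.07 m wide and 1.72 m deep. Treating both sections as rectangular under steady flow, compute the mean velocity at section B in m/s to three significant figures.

0.895 m/s

Q = A₁V₁ = (12.06×1.59) × 1.37 = 26.27 m³/s
A₂ = 17.07 × 1.72 = 29.36 m²
V₂ = Q/A₂ = 26.27/29.36 = 0.8948 m/s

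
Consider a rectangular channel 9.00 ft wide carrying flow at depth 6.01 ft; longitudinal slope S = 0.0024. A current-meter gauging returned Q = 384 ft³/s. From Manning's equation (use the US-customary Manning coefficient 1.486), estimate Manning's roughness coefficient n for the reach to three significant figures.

0.0193

A = b·y = 9.00 × 6.01 = 54.09 ft²
P = b + 2y = 9.00 + 2×6.01 = 21.02 ft
R = A/P = 54.09/21.02 = 2.573 ft
n = (1.486/Q)·A·R^(2/3)·S^(1/2) = (1.486/384) × 54.09 × 1.878 × 0.04899 = 0.01926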